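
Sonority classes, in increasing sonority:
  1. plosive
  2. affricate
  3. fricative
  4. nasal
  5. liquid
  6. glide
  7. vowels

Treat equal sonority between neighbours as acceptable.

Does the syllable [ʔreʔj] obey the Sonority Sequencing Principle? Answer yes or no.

Onset: /ʔ/ is a plosive (sonority 1), /r/ is a liquid (sonority 5); then the nucleus /e/ (sonority 7).
Onset profile 1-5-7 — rises to the nucleus.
Coda: /ʔ/ is a plosive (sonority 1), /j/ is a glide (sonority 6).
Coda profile 7-1-6 — does not fall throughout.

no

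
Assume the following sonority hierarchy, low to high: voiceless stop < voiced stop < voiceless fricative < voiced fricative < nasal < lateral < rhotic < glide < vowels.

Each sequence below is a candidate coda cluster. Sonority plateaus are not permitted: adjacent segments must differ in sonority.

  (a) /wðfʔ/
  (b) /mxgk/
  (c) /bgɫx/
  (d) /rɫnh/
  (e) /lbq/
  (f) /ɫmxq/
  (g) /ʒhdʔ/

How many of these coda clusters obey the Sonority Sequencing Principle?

(a) /wðfʔ/: profile 8-4-3-1 — obeys.
(b) /mxgk/: profile 5-3-2-1 — obeys.
(c) /bgɫx/: profile 2-2-6-3 — violates.
(d) /rɫnh/: profile 7-6-5-3 — obeys.
(e) /lbq/: profile 6-2-1 — obeys.
(f) /ɫmxq/: profile 6-5-3-1 — obeys.
(g) /ʒhdʔ/: profile 4-3-2-1 — obeys.

6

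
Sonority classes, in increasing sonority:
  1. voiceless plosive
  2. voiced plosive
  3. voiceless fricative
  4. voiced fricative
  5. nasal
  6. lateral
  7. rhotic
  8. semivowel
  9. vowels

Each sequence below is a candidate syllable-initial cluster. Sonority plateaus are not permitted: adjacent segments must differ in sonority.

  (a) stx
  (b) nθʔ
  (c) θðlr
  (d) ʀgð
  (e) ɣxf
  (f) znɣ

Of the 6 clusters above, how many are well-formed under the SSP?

1

(a) stx: profile 3-1-3 — violates.
(b) nθʔ: profile 5-3-1 — violates.
(c) θðlr: profile 3-4-6-7 — obeys.
(d) ʀgð: profile 7-2-4 — violates.
(e) ɣxf: profile 4-3-3 — violates.
(f) znɣ: profile 4-5-4 — violates.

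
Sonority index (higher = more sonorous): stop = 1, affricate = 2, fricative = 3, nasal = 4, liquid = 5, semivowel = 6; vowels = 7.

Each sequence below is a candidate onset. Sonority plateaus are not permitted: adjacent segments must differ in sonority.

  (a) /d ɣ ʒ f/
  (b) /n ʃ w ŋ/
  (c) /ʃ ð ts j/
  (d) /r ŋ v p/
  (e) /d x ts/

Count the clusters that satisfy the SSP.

0

(a) /d ɣ ʒ f/: profile 1-3-3-3 — violates.
(b) /n ʃ w ŋ/: profile 4-3-6-4 — violates.
(c) /ʃ ð ts j/: profile 3-3-2-6 — violates.
(d) /r ŋ v p/: profile 5-4-3-1 — violates.
(e) /d x ts/: profile 1-3-2 — violates.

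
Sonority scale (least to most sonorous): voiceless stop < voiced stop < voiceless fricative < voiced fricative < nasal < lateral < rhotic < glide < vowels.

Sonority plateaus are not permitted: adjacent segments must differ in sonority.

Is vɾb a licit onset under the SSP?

/v/: voiced fricative = 4.
/ɾ/: rhotic = 7.
/b/: voiced stop = 2.
The profile is 4-7-2. Between /ɾ/ (7) and /b/ (2) sonority does not rise, so the cluster violates the SSP.

no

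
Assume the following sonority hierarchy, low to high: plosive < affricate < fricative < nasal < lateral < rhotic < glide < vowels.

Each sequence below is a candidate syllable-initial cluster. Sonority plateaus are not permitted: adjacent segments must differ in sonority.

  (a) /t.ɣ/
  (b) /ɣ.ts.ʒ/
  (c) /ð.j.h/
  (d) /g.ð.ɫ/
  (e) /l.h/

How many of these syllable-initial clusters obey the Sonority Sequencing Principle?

(a) sonority 1-3: well-formed.
(b) sonority 3-2-3: ill-formed.
(c) sonority 3-7-3: ill-formed.
(d) sonority 1-3-5: well-formed.
(e) sonority 5-3: ill-formed.

2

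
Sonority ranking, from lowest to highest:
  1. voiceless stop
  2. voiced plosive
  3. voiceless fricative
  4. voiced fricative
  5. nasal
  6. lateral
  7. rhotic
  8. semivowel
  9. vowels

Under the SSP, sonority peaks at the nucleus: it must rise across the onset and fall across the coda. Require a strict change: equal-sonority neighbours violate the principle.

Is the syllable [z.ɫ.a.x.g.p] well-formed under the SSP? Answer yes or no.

yes

Onset: /z/ is a voiced fricative (sonority 4), /ɫ/ is a lateral (sonority 6); then the nucleus /a/ (sonority 9).
Onset profile 4-6-9 — rises to the nucleus.
Coda: /x/ is a voiceless fricative (sonority 3), /g/ is a voiced plosive (sonority 2), /p/ is a voiceless stop (sonority 1).
Coda profile 9-3-2-1 — falls from the nucleus.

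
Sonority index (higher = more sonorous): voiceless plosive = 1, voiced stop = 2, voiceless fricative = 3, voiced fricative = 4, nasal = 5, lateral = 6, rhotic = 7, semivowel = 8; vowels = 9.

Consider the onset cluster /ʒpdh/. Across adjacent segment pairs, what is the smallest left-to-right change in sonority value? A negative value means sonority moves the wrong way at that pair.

-3

/ʒ/ is a voiced fricative (sonority 4).
/p/ is a voiceless plosive (sonority 1).
/d/ is a voiced stop (sonority 2).
/h/ is a voiceless fricative (sonority 3).
/ʒ/→/p/: change -3.
/p/→/d/: change +1.
/d/→/h/: change +1.
Minimum = -3.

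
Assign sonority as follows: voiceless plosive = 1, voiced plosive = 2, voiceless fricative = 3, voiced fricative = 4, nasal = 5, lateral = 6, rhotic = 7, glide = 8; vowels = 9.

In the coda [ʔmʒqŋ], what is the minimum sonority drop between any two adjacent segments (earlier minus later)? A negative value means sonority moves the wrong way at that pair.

-4

/ʔ/: voiceless plosive = 1.
/m/: nasal = 5.
/ʒ/: voiced fricative = 4.
/q/: voiceless plosive = 1.
/ŋ/: nasal = 5.
/ʔ/→/m/: change -4.
/m/→/ʒ/: change +1.
/ʒ/→/q/: change +3.
/q/→/ŋ/: change -4.
Minimum = -4.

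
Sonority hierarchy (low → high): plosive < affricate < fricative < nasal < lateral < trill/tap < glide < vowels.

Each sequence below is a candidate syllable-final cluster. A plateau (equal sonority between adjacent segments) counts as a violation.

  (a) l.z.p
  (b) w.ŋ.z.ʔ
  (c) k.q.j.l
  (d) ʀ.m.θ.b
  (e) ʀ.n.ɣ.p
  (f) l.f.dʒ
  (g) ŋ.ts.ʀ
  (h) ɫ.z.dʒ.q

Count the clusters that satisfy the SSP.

(a) 5-3-1 → obeys
(b) 7-4-3-1 → obeys
(c) 1-1-7-5 → violates
(d) 6-4-3-1 → obeys
(e) 6-4-3-1 → obeys
(f) 5-3-2 → obeys
(g) 4-2-6 → violates
(h) 5-3-2-1 → obeys

6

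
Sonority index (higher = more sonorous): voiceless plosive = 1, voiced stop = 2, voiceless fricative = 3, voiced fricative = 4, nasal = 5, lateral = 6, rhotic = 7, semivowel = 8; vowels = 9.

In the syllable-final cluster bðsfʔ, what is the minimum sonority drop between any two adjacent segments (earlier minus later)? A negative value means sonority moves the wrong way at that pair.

/b/ is a voiced stop (sonority 2).
/ð/ is a voiced fricative (sonority 4).
/s/ is a voiceless fricative (sonority 3).
/f/ is a voiceless fricative (sonority 3).
/ʔ/ is a voiceless plosive (sonority 1).
/b/→/ð/: change -2.
/ð/→/s/: change +1.
/s/→/f/: change +0.
/f/→/ʔ/: change +2.
Minimum = -2.

-2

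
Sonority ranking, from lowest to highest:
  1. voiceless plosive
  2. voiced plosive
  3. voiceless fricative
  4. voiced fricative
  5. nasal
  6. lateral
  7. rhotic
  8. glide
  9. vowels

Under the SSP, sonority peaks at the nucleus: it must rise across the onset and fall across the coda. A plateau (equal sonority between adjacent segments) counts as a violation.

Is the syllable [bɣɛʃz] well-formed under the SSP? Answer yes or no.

Onset: /b/ is a voiced plosive (sonority 2), /ɣ/ is a voiced fricative (sonority 4); then the nucleus /ɛ/ (sonority 9).
Onset profile 2-4-9 — rises to the nucleus.
Coda: /ʃ/ is a voiceless fricative (sonority 3), /z/ is a voiced fricative (sonority 4).
Coda profile 9-3-4 — does not strictly fall throughout.

no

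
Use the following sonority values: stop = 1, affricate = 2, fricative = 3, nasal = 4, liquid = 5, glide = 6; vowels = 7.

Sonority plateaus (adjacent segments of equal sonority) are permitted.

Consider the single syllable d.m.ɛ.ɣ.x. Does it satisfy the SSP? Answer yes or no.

yes

Onset: /d/ is a stop (sonority 1), /m/ is a nasal (sonority 4); then the nucleus /ɛ/ (sonority 7).
Onset profile 1-4-7 — rises to the nucleus.
Coda: /ɣ/ is a fricative (sonority 3), /x/ is a fricative (sonority 3).
Coda profile 7-3-3 — falls from the nucleus.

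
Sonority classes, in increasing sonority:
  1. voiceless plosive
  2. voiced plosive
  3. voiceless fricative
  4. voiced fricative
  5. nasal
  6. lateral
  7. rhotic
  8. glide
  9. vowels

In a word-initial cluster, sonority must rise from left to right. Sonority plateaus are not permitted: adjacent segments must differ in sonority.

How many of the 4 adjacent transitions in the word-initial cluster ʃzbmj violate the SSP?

/ʃ/ is a voiceless fricative (sonority 3).
/z/ is a voiced fricative (sonority 4).
/b/ is a voiced plosive (sonority 2).
/m/ is a nasal (sonority 5).
/j/ is a glide (sonority 8).
/ʃ/→/z/: 3→4 (rises) — ok.
/z/→/b/: 4→2 (does not rise) — violation.
/b/→/m/: 2→5 (rises) — ok.
/m/→/j/: 5→8 (rises) — ok.

1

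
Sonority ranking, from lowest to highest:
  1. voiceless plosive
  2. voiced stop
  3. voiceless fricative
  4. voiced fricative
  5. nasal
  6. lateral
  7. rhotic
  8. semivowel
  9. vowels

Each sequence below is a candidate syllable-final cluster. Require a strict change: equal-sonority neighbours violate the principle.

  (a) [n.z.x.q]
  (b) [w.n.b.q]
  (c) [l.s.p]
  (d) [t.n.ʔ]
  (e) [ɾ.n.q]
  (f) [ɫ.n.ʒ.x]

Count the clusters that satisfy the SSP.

(a) [n.z.x.q]: profile 5-4-3-1 — obeys.
(b) [w.n.b.q]: profile 8-5-2-1 — obeys.
(c) [l.s.p]: profile 6-3-1 — obeys.
(d) [t.n.ʔ]: profile 1-5-1 — violates.
(e) [ɾ.n.q]: profile 7-5-1 — obeys.
(f) [ɫ.n.ʒ.x]: profile 6-5-4-3 — obeys.

5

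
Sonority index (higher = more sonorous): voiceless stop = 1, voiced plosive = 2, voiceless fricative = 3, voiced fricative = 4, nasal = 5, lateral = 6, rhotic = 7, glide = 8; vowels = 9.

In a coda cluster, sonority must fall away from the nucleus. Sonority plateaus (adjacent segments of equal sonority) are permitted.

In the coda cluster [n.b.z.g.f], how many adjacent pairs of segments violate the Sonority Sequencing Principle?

/n/ is a nasal (sonority 5).
/b/ is a voiced plosive (sonority 2).
/z/ is a voiced fricative (sonority 4).
/g/ is a voiced plosive (sonority 2).
/f/ is a voiceless fricative (sonority 3).
/n/→/b/: 5→2 (falls) — ok.
/b/→/z/: 2→4 (does not fall) — violation.
/z/→/g/: 4→2 (falls) — ok.
/g/→/f/: 2→3 (does not fall) — violation.

2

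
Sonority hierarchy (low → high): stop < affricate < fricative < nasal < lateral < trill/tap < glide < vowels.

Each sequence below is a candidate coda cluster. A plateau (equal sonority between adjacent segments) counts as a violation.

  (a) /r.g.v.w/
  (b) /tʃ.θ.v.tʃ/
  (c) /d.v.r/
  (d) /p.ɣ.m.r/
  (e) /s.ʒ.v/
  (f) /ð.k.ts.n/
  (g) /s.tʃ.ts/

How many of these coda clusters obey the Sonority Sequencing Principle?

(a) sonority 6-1-3-7: ill-formed.
(b) sonority 2-3-3-2: ill-formed.
(c) sonority 1-3-6: ill-formed.
(d) sonority 1-3-4-6: ill-formed.
(e) sonority 3-3-3: ill-formed.
(f) sonority 3-1-2-4: ill-formed.
(g) sonority 3-2-2: ill-formed.

0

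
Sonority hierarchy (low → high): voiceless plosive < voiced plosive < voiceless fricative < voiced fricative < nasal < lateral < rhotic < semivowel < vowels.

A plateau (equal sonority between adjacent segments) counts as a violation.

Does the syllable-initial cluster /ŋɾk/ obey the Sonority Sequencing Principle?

/ŋ/ — nasal, sonority 5.
/ɾ/ — rhotic, sonority 7.
/k/ — voiceless plosive, sonority 1.
The profile is 5-7-1. Between /ɾ/ (7) and /k/ (1) sonority does not rise, so the cluster violates the SSP.

no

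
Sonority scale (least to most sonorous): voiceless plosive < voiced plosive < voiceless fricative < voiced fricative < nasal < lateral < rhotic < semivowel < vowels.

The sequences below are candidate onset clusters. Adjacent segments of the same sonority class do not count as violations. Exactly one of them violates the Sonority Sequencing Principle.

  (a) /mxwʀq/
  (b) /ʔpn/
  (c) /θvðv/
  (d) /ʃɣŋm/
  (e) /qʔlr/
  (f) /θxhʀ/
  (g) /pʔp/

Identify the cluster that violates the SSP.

a

(a) /mxwʀq/: profile 5-3-8-7-1 — violates.
(b) /ʔpn/: profile 1-1-5 — obeys.
(c) /θvðv/: profile 3-4-4-4 — obeys.
(d) /ʃɣŋm/: profile 3-4-5-5 — obeys.
(e) /qʔlr/: profile 1-1-6-7 — obeys.
(f) /θxhʀ/: profile 3-3-3-7 — obeys.
(g) /pʔp/: profile 1-1-1 — obeys.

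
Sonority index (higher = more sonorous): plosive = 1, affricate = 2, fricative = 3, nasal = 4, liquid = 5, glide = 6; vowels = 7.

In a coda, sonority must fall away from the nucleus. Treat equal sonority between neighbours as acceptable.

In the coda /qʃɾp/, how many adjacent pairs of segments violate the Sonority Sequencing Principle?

2

/q/ — plosive, sonority 1.
/ʃ/ — fricative, sonority 3.
/ɾ/ — liquid, sonority 5.
/p/ — plosive, sonority 1.
/q/→/ʃ/: 1→3 (does not fall) — violation.
/ʃ/→/ɾ/: 3→5 (does not fall) — violation.
/ɾ/→/p/: 5→1 (falls) — ok.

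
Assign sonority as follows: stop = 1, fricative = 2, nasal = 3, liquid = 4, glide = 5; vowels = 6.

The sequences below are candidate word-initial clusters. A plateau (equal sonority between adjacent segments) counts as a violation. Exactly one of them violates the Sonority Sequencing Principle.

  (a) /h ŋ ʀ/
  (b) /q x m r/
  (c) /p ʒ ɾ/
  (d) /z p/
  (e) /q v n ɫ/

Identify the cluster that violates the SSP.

(a) /h ŋ ʀ/: profile 2-3-4 — obeys.
(b) /q x m r/: profile 1-2-3-4 — obeys.
(c) /p ʒ ɾ/: profile 1-2-4 — obeys.
(d) /z p/: profile 2-1 — violates.
(e) /q v n ɫ/: profile 1-2-3-4 — obeys.

d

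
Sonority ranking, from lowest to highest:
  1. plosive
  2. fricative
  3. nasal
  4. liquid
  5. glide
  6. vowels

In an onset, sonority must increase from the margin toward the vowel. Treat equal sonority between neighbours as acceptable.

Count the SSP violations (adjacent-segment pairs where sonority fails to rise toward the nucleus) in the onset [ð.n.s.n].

1

/ð/: fricative = 2.
/n/: nasal = 3.
/s/: fricative = 2.
/n/: nasal = 3.
/ð/→/n/: 2→3 (rises) — ok.
/n/→/s/: 3→2 (does not rise) — violation.
/s/→/n/: 2→3 (rises) — ok.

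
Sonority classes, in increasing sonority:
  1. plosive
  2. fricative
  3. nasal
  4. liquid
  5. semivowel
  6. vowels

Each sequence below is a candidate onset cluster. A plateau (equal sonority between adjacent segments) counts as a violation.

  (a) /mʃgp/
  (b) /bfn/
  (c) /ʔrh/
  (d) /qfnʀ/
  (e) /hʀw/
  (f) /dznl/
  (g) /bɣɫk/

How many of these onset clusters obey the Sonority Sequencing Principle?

4

(a) /mʃgp/: profile 3-2-1-1 — violates.
(b) /bfn/: profile 1-2-3 — obeys.
(c) /ʔrh/: profile 1-4-2 — violates.
(d) /qfnʀ/: profile 1-2-3-4 — obeys.
(e) /hʀw/: profile 2-4-5 — obeys.
(f) /dznl/: profile 1-2-3-4 — obeys.
(g) /bɣɫk/: profile 1-2-4-1 — violates.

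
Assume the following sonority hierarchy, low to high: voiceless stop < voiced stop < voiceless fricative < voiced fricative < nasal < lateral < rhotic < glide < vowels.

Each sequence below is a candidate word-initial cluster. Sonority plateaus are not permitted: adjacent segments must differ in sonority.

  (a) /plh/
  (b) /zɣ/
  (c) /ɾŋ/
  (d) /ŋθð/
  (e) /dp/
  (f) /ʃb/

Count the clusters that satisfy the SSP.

(a) /plh/: profile 1-6-3 — violates.
(b) /zɣ/: profile 4-4 — violates.
(c) /ɾŋ/: profile 7-5 — violates.
(d) /ŋθð/: profile 5-3-4 — violates.
(e) /dp/: profile 2-1 — violates.
(f) /ʃb/: profile 3-2 — violates.

0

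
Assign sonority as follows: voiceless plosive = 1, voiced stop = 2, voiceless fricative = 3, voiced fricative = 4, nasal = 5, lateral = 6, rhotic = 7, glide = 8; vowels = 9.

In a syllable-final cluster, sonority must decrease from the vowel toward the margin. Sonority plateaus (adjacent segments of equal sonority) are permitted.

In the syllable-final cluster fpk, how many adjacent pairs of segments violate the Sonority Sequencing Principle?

/f/ is a voiceless fricative (sonority 3).
/p/ is a voiceless plosive (sonority 1).
/k/ is a voiceless plosive (sonority 1).
/f/→/p/: 3→1 (falls) — ok.
/p/→/k/: 1→1 (plateau, allowed) — ok.

0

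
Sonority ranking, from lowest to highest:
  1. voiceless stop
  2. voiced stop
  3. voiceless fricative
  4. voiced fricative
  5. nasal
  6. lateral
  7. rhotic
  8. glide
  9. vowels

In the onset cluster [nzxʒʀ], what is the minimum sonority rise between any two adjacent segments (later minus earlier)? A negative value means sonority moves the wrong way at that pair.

/n/ — nasal, sonority 5.
/z/ — voiced fricative, sonority 4.
/x/ — voiceless fricative, sonority 3.
/ʒ/ — voiced fricative, sonority 4.
/ʀ/ — rhotic, sonority 7.
/n/→/z/: change -1.
/z/→/x/: change -1.
/x/→/ʒ/: change +1.
/ʒ/→/ʀ/: change +3.
Minimum = -1.

-1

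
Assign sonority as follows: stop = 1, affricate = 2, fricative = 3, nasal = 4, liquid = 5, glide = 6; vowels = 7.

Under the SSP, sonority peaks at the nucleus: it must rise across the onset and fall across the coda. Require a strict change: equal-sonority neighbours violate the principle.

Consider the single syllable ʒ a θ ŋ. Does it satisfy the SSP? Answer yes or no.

no

Onset: /ʒ/ is a fricative (sonority 3); then the nucleus /a/ (sonority 7).
Onset profile 3-7 — rises to the nucleus.
Coda: /θ/ is a fricative (sonority 3), /ŋ/ is a nasal (sonority 4).
Coda profile 7-3-4 — does not strictly fall throughout.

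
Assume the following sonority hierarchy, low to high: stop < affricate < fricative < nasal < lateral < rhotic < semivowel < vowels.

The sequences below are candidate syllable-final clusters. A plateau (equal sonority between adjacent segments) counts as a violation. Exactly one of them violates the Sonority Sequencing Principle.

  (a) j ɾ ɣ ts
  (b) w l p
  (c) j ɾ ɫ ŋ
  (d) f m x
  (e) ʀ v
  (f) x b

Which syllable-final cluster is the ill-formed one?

d

(a) 7-6-3-2 → obeys
(b) 7-5-1 → obeys
(c) 7-6-5-4 → obeys
(d) 3-4-3 → violates
(e) 6-3 → obeys
(f) 3-1 → obeys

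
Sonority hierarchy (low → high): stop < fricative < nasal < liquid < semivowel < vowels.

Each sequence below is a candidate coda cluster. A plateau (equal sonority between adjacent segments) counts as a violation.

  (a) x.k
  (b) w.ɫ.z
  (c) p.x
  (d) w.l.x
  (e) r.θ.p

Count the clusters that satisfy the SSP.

(a) sonority 2-1: well-formed.
(b) sonority 5-4-2: well-formed.
(c) sonority 1-2: ill-formed.
(d) sonority 5-4-2: well-formed.
(e) sonority 4-2-1: well-formed.

4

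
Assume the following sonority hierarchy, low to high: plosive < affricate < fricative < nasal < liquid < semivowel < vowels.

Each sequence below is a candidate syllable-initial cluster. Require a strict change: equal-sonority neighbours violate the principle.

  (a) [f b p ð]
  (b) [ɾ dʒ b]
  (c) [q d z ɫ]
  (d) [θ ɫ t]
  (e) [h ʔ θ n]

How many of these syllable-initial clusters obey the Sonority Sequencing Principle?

0

(a) 3-1-1-3 → violates
(b) 5-2-1 → violates
(c) 1-1-3-5 → violates
(d) 3-5-1 → violates
(e) 3-1-3-4 → violates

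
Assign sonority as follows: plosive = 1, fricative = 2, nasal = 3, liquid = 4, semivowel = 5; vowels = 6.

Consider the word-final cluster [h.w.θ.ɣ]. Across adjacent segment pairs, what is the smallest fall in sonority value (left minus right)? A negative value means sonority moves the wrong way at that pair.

/h/ — fricative, sonority 2.
/w/ — semivowel, sonority 5.
/θ/ — fricative, sonority 2.
/ɣ/ — fricative, sonority 2.
/h/→/w/: change -3.
/w/→/θ/: change +3.
/θ/→/ɣ/: change +0.
Minimum = -3.

-3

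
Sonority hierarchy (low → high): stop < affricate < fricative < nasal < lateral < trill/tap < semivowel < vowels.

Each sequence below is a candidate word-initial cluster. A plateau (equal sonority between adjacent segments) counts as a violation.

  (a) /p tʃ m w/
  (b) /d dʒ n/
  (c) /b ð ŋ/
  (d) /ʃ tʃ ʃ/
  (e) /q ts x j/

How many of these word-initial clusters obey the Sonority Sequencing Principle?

4

(a) /p tʃ m w/: profile 1-2-4-7 — obeys.
(b) /d dʒ n/: profile 1-2-4 — obeys.
(c) /b ð ŋ/: profile 1-3-4 — obeys.
(d) /ʃ tʃ ʃ/: profile 3-2-3 — violates.
(e) /q ts x j/: profile 1-2-3-7 — obeys.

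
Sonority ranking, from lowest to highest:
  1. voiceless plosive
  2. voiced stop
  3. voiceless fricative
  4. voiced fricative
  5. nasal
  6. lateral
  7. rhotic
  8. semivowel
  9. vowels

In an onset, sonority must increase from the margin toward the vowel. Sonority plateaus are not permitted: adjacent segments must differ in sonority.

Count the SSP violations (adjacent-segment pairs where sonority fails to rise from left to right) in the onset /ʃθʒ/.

/ʃ/ is a voiceless fricative (sonority 3).
/θ/ is a voiceless fricative (sonority 3).
/ʒ/ is a voiced fricative (sonority 4).
/ʃ/→/θ/: 3→3 (plateau) — violation.
/θ/→/ʒ/: 3→4 (rises) — ok.

1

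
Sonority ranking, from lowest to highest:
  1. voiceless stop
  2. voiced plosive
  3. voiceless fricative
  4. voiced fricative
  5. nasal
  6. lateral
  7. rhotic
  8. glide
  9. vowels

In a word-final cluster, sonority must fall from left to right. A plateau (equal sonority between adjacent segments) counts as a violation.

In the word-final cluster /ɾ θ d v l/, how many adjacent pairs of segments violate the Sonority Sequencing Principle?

2

/ɾ/ — rhotic, sonority 7.
/θ/ — voiceless fricative, sonority 3.
/d/ — voiced plosive, sonority 2.
/v/ — voiced fricative, sonority 4.
/l/ — lateral, sonority 6.
/ɾ/→/θ/: 7→3 (falls) — ok.
/θ/→/d/: 3→2 (falls) — ok.
/d/→/v/: 2→4 (does not fall) — violation.
/v/→/l/: 4→6 (does not fall) — violation.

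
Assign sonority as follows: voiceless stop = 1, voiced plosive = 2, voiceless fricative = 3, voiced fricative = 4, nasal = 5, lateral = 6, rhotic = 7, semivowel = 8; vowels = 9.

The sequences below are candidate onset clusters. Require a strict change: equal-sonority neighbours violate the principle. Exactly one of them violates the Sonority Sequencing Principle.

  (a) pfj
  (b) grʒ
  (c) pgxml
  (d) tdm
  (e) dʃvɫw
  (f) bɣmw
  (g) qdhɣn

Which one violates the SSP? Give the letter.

(a) sonority 1-3-8: well-formed.
(b) sonority 2-7-4: ill-formed.
(c) sonority 1-2-3-5-6: well-formed.
(d) sonority 1-2-5: well-formed.
(e) sonority 2-3-4-6-8: well-formed.
(f) sonority 2-4-5-8: well-formed.
(g) sonority 1-2-3-4-5: well-formed.

b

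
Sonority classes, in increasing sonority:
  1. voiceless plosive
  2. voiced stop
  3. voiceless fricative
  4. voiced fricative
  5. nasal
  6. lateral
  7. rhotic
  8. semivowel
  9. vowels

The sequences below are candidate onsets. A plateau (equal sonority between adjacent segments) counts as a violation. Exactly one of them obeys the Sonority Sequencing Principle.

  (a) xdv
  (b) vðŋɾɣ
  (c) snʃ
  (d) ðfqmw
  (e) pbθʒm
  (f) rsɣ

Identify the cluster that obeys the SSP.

(a) sonority 3-2-4: ill-formed.
(b) sonority 4-4-5-7-4: ill-formed.
(c) sonority 3-5-3: ill-formed.
(d) sonority 4-3-1-5-8: ill-formed.
(e) sonority 1-2-3-4-5: well-formed.
(f) sonority 7-3-4: ill-formed.

e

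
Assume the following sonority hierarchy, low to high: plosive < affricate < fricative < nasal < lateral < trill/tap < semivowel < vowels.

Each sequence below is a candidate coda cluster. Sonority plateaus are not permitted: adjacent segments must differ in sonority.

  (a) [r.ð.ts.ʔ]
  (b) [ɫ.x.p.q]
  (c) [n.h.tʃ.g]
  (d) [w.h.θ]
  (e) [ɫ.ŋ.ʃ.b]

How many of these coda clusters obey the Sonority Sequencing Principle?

3

(a) sonority 6-3-2-1: well-formed.
(b) sonority 5-3-1-1: ill-formed.
(c) sonority 4-3-2-1: well-formed.
(d) sonority 7-3-3: ill-formed.
(e) sonority 5-4-3-1: well-formed.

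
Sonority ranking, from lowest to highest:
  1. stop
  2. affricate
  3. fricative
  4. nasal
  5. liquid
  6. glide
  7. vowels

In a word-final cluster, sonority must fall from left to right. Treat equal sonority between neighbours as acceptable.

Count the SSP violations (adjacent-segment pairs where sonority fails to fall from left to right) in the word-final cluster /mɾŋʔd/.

/m/ — nasal, sonority 4.
/ɾ/ — liquid, sonority 5.
/ŋ/ — nasal, sonority 4.
/ʔ/ — stop, sonority 1.
/d/ — stop, sonority 1.
/m/→/ɾ/: 4→5 (does not fall) — violation.
/ɾ/→/ŋ/: 5→4 (falls) — ok.
/ŋ/→/ʔ/: 4→1 (falls) — ok.
/ʔ/→/d/: 1→1 (plateau, allowed) — ok.

1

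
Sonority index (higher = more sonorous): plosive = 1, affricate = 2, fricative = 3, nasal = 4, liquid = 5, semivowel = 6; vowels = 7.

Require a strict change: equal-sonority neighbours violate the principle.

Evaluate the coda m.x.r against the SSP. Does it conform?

no

/m/ — nasal, sonority 4.
/x/ — fricative, sonority 3.
/r/ — liquid, sonority 5.
The profile is 4-3-5. Between /x/ (3) and /r/ (5) sonority does not fall, so the cluster violates the SSP.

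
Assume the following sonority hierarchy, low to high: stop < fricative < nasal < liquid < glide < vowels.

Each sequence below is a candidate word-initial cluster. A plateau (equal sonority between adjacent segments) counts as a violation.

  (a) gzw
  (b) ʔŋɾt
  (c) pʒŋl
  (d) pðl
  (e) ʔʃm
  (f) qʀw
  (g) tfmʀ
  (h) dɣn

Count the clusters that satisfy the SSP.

(a) gzw: profile 1-2-5 — obeys.
(b) ʔŋɾt: profile 1-3-4-1 — violates.
(c) pʒŋl: profile 1-2-3-4 — obeys.
(d) pðl: profile 1-2-4 — obeys.
(e) ʔʃm: profile 1-2-3 — obeys.
(f) qʀw: profile 1-4-5 — obeys.
(g) tfmʀ: profile 1-2-3-4 — obeys.
(h) dɣn: profile 1-2-3 — obeys.

7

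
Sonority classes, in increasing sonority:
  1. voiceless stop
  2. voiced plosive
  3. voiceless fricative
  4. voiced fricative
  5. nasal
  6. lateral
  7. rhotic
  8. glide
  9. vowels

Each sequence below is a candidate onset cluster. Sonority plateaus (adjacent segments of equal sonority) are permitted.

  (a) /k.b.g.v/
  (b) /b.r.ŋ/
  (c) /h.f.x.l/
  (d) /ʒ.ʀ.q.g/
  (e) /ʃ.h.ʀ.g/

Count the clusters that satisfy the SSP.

(a) sonority 1-2-2-4: well-formed.
(b) sonority 2-7-5: ill-formed.
(c) sonority 3-3-3-6: well-formed.
(d) sonority 4-7-1-2: ill-formed.
(e) sonority 3-3-7-2: ill-formed.

2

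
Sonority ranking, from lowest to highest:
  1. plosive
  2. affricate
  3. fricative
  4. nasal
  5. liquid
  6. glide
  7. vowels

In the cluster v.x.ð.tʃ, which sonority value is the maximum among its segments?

3

/v/: fricative = 3.
/x/: fricative = 3.
/ð/: fricative = 3.
/tʃ/: affricate = 2.
The maximum is 3.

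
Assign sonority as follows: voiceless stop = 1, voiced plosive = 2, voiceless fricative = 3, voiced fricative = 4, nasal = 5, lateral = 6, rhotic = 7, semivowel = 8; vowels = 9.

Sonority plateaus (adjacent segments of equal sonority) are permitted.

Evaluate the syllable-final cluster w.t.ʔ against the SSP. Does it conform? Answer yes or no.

/w/ — semivowel, sonority 8.
/t/ — voiceless stop, sonority 1.
/ʔ/ — voiceless stop, sonority 1.
The profile 8-1-1 is non-increasing (plateaus allowed), so the syllable-final cluster satisfies the SSP.

yes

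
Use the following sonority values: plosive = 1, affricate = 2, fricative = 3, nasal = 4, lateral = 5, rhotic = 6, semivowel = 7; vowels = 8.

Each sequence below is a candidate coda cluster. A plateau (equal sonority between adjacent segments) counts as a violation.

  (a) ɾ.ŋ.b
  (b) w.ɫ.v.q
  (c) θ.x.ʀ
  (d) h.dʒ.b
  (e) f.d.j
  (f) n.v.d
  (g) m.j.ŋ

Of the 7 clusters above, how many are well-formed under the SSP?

(a) ɾ.ŋ.b: profile 6-4-1 — obeys.
(b) w.ɫ.v.q: profile 7-5-3-1 — obeys.
(c) θ.x.ʀ: profile 3-3-6 — violates.
(d) h.dʒ.b: profile 3-2-1 — obeys.
(e) f.d.j: profile 3-1-7 — violates.
(f) n.v.d: profile 4-3-1 — obeys.
(g) m.j.ŋ: profile 4-7-4 — violates.

4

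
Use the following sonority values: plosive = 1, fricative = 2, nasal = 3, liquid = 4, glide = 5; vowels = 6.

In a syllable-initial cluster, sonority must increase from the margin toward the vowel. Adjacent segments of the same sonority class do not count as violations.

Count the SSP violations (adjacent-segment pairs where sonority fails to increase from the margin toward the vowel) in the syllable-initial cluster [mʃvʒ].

/m/ — nasal, sonority 3.
/ʃ/ — fricative, sonority 2.
/v/ — fricative, sonority 2.
/ʒ/ — fricative, sonority 2.
/m/→/ʃ/: 3→2 (does not rise) — violation.
/ʃ/→/v/: 2→2 (plateau, allowed) — ok.
/v/→/ʒ/: 2→2 (plateau, allowed) — ok.

1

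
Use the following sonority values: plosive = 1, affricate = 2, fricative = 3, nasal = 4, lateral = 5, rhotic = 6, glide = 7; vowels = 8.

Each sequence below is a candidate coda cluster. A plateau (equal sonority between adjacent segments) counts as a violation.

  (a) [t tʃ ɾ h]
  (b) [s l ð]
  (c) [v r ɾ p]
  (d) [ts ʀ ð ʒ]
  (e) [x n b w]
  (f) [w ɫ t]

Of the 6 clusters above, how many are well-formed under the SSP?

1

(a) 1-2-6-3 → violates
(b) 3-5-3 → violates
(c) 3-6-6-1 → violates
(d) 2-6-3-3 → violates
(e) 3-4-1-7 → violates
(f) 7-5-1 → obeys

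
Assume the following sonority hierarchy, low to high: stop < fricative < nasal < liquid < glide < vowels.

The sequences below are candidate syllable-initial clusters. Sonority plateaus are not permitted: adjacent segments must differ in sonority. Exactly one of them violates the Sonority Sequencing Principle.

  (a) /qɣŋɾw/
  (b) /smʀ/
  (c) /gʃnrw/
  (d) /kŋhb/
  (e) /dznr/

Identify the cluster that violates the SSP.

d

(a) /qɣŋɾw/: profile 1-2-3-4-5 — obeys.
(b) /smʀ/: profile 2-3-4 — obeys.
(c) /gʃnrw/: profile 1-2-3-4-5 — obeys.
(d) /kŋhb/: profile 1-3-2-1 — violates.
(e) /dznr/: profile 1-2-3-4 — obeys.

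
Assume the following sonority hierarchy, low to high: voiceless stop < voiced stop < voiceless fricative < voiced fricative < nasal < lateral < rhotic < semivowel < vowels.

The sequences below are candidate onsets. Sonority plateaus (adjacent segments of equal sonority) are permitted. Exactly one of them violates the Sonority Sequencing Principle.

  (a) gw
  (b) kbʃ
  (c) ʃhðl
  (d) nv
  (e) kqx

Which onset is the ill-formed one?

(a) 2-8 → obeys
(b) 1-2-3 → obeys
(c) 3-3-4-6 → obeys
(d) 5-4 → violates
(e) 1-1-3 → obeys

d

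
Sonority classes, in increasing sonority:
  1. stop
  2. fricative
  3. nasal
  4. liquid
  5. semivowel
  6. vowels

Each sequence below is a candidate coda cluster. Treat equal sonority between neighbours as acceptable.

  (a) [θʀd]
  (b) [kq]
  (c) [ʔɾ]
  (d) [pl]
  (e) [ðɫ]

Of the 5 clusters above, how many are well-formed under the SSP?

1

(a) 2-4-1 → violates
(b) 1-1 → obeys
(c) 1-4 → violates
(d) 1-4 → violates
(e) 2-4 → violates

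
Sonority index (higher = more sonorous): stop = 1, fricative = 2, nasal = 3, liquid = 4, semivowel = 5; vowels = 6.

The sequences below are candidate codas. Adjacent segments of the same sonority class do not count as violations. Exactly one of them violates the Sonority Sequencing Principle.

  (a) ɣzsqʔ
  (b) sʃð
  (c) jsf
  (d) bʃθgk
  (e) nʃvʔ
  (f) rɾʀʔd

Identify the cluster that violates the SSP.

d

(a) 2-2-2-1-1 → obeys
(b) 2-2-2 → obeys
(c) 5-2-2 → obeys
(d) 1-2-2-1-1 → violates
(e) 3-2-2-1 → obeys
(f) 4-4-4-1-1 → obeys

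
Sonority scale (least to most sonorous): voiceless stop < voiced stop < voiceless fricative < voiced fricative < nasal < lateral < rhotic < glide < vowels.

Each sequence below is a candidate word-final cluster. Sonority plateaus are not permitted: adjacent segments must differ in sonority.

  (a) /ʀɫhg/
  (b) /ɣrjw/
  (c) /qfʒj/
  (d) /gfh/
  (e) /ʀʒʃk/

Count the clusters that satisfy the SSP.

2

(a) /ʀɫhg/: profile 7-6-3-2 — obeys.
(b) /ɣrjw/: profile 4-7-8-8 — violates.
(c) /qfʒj/: profile 1-3-4-8 — violates.
(d) /gfh/: profile 2-3-3 — violates.
(e) /ʀʒʃk/: profile 7-4-3-1 — obeys.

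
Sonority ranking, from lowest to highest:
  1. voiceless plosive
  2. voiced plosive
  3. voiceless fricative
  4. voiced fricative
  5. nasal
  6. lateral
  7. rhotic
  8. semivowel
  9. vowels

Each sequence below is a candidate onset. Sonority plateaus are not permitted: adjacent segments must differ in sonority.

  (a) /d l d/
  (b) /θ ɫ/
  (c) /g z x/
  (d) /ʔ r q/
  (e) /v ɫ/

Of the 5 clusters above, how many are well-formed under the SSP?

(a) 2-6-2 → violates
(b) 3-6 → obeys
(c) 2-4-3 → violates
(d) 1-7-1 → violates
(e) 4-6 → obeys

2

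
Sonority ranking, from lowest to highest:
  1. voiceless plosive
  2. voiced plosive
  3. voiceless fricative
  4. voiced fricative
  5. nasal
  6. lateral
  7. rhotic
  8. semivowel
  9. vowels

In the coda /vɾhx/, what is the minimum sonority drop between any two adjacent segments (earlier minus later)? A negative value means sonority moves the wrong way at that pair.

/v/ — voiced fricative, sonority 4.
/ɾ/ — rhotic, sonority 7.
/h/ — voiceless fricative, sonority 3.
/x/ — voiceless fricative, sonority 3.
/v/→/ɾ/: change -3.
/ɾ/→/h/: change +4.
/h/→/x/: change +0.
Minimum = -3.

-3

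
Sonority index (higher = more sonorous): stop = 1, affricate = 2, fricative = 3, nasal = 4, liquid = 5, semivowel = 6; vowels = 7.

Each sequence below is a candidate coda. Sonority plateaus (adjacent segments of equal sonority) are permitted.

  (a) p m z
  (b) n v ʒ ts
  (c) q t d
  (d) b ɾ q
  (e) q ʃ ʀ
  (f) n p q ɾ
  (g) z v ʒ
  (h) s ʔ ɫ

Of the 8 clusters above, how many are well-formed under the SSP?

3

(a) sonority 1-4-3: ill-formed.
(b) sonority 4-3-3-2: well-formed.
(c) sonority 1-1-1: well-formed.
(d) sonority 1-5-1: ill-formed.
(e) sonority 1-3-5: ill-formed.
(f) sonority 4-1-1-5: ill-formed.
(g) sonority 3-3-3: well-formed.
(h) sonority 3-1-5: ill-formed.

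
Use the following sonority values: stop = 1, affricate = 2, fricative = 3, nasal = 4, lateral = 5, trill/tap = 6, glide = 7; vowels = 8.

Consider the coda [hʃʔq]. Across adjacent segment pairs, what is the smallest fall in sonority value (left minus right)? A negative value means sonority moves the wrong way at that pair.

0

/h/: fricative = 3.
/ʃ/: fricative = 3.
/ʔ/: stop = 1.
/q/: stop = 1.
/h/→/ʃ/: change +0.
/ʃ/→/ʔ/: change +2.
/ʔ/→/q/: change +0.
Minimum = 0.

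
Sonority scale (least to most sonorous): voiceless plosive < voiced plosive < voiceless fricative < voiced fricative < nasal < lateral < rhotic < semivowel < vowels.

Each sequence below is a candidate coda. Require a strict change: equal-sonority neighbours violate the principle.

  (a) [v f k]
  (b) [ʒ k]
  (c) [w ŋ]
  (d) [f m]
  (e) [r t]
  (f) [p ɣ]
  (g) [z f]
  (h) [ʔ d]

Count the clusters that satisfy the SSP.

(a) 4-3-1 → obeys
(b) 4-1 → obeys
(c) 8-5 → obeys
(d) 3-5 → violates
(e) 7-1 → obeys
(f) 1-4 → violates
(g) 4-3 → obeys
(h) 1-2 → violates

5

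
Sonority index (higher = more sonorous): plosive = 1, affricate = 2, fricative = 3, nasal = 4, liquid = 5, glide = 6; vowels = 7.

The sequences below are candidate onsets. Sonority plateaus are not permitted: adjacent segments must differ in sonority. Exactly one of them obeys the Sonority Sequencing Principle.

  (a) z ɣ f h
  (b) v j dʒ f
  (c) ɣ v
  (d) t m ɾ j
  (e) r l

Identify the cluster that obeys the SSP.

d

(a) sonority 3-3-3-3: ill-formed.
(b) sonority 3-6-2-3: ill-formed.
(c) sonority 3-3: ill-formed.
(d) sonority 1-4-5-6: well-formed.
(e) sonority 5-5: ill-formed.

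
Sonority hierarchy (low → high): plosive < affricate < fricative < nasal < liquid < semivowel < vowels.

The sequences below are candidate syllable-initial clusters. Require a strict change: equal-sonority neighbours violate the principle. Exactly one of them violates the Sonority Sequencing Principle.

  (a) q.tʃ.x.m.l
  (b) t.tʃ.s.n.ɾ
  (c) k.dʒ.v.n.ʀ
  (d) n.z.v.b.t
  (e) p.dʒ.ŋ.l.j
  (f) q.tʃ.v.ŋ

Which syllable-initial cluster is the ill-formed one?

d

(a) q.tʃ.x.m.l: profile 1-2-3-4-5 — obeys.
(b) t.tʃ.s.n.ɾ: profile 1-2-3-4-5 — obeys.
(c) k.dʒ.v.n.ʀ: profile 1-2-3-4-5 — obeys.
(d) n.z.v.b.t: profile 4-3-3-1-1 — violates.
(e) p.dʒ.ŋ.l.j: profile 1-2-4-5-6 — obeys.
(f) q.tʃ.v.ŋ: profile 1-2-3-4 — obeys.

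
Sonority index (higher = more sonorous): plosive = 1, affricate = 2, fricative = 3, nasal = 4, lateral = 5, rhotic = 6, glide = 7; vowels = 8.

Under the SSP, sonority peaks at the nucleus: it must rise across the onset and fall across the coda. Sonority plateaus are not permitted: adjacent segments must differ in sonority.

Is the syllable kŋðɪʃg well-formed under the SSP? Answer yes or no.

no

Onset: /k/ is a plosive (sonority 1), /ŋ/ is a nasal (sonority 4), /ð/ is a fricative (sonority 3); then the nucleus /ɪ/ (sonority 8).
Onset profile 1-4-3-8 — does not strictly rise throughout.
Coda: /ʃ/ is a fricative (sonority 3), /g/ is a plosive (sonority 1).
Coda profile 8-3-1 — falls from the nucleus.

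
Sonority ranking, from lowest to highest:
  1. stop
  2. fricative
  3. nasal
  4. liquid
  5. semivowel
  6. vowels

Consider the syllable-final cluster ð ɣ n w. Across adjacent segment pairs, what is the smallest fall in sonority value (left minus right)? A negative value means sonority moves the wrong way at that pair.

-2

/ð/ is a fricative (sonority 2).
/ɣ/ is a fricative (sonority 2).
/n/ is a nasal (sonority 3).
/w/ is a semivowel (sonority 5).
/ð/→/ɣ/: change +0.
/ɣ/→/n/: change -1.
/n/→/w/: change -2.
Minimum = -2.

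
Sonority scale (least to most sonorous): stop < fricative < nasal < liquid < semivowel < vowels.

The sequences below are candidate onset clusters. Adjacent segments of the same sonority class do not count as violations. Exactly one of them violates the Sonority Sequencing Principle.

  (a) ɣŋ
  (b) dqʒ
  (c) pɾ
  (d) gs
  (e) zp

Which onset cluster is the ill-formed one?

e

(a) 2-3 → obeys
(b) 1-1-2 → obeys
(c) 1-4 → obeys
(d) 1-2 → obeys
(e) 2-1 → violates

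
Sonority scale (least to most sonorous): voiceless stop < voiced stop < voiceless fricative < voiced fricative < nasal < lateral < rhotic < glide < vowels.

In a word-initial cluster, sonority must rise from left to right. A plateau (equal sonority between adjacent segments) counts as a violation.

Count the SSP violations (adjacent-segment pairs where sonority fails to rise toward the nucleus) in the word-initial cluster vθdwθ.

/v/ — voiced fricative, sonority 4.
/θ/ — voiceless fricative, sonority 3.
/d/ — voiced stop, sonority 2.
/w/ — glide, sonority 8.
/θ/ — voiceless fricative, sonority 3.
/v/→/θ/: 4→3 (does not rise) — violation.
/θ/→/d/: 3→2 (does not rise) — violation.
/d/→/w/: 2→8 (rises) — ok.
/w/→/θ/: 8→3 (does not rise) — violation.

3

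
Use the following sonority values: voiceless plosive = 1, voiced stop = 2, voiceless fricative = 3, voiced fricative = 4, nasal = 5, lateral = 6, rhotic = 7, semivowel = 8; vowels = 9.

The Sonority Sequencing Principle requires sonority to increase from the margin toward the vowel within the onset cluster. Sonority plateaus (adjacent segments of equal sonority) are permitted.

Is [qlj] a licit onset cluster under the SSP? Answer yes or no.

yes

/q/ — voiceless plosive, sonority 1.
/l/ — lateral, sonority 6.
/j/ — semivowel, sonority 8.
The profile 1-6-8 strictly rises, so the onset cluster satisfies the SSP.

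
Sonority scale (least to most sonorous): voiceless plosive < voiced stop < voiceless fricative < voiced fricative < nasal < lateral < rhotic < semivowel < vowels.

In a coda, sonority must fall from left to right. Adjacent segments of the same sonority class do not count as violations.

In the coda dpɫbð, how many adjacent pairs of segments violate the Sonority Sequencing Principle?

2

/d/ is a voiced stop (sonority 2).
/p/ is a voiceless plosive (sonority 1).
/ɫ/ is a lateral (sonority 6).
/b/ is a voiced stop (sonority 2).
/ð/ is a voiced fricative (sonority 4).
/d/→/p/: 2→1 (falls) — ok.
/p/→/ɫ/: 1→6 (does not fall) — violation.
/ɫ/→/b/: 6→2 (falls) — ok.
/b/→/ð/: 2→4 (does not fall) — violation.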